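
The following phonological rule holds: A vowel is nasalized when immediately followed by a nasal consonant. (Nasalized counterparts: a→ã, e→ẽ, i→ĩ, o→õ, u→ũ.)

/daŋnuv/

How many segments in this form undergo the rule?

1

/a/ before nasal /ŋ/ → [ã]
1 segment changes.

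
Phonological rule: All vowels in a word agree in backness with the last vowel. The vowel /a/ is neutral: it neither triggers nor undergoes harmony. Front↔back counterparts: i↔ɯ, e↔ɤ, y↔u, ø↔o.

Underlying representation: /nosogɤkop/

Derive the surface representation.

[nosogɤkop]

no segment meets the rule's conditions; no change.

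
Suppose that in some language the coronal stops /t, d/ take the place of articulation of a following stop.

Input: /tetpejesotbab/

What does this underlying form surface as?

/t/ before /p/ (labial) → [p]
/t/ before /b/ (labial) → [p]

[teppejesopbab]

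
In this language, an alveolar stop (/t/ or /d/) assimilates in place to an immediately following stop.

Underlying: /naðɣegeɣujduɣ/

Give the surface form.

no segment meets the rule's conditions; no change.

[naðɣegeɣujduɣ]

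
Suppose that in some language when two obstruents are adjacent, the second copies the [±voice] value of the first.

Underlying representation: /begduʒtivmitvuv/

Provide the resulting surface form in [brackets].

[begduʒdivmitfuv]

/t/ after /ʒ/ (voiced) → [d]
/v/ after /t/ (voiceless) → [f]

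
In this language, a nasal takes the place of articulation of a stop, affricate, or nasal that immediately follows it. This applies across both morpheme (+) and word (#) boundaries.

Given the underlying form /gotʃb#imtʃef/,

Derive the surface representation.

[gotʃb#iɲtʃef]

/m/ before /tʃ/ (palatal) → [ɲ]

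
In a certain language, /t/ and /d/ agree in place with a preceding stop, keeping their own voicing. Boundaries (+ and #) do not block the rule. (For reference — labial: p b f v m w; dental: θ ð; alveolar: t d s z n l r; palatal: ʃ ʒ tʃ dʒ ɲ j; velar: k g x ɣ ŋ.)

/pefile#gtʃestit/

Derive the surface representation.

[pefile#gtʃestit]

no segment meets the rule's conditions; no change.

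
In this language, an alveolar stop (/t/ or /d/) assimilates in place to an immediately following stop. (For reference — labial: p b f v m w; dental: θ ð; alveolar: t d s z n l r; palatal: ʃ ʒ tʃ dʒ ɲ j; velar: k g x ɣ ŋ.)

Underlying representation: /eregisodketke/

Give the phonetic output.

[eregisogkekke]

/d/ before /k/ (velar) → [g]
/t/ before /k/ (velar) → [k]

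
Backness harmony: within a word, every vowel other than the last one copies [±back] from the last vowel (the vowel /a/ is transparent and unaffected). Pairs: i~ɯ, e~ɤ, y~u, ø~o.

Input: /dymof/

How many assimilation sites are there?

/y/ harmonizes with /o/ ([+back]) → [u]
1 segment changes.

1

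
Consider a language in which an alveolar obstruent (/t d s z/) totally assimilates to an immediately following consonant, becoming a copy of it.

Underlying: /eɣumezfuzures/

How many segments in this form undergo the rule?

1

/z/ before /f/ → [f] (total assimilation)
1 segment changes.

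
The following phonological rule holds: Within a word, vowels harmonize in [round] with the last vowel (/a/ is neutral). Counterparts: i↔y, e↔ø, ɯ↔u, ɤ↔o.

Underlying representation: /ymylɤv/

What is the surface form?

/y/ harmonizes with /ɤ/ ([-round]) → [i]
/y/ harmonizes with /ɤ/ ([-round]) → [i]

[imilɤv]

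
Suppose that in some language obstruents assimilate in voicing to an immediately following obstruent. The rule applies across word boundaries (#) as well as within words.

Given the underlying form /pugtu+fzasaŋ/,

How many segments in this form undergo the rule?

/g/ before /t/ (voiceless) → [k]
/f/ before /z/ (voiced) → [v]
2 segments change.

2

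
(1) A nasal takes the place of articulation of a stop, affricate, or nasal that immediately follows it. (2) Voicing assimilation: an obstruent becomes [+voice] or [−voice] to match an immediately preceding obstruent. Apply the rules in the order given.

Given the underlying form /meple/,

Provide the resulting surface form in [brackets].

Rule 1: no segment meets the rule's conditions; no change.
After rule 1: meple
Rule 2: no segment meets the rule's conditions; no change.

[meple]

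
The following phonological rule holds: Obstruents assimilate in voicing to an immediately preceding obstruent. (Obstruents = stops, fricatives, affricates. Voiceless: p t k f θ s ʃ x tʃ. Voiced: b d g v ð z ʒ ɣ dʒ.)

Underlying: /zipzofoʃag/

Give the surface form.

/z/ after /p/ (voiceless) → [s]

[zipsofoʃag]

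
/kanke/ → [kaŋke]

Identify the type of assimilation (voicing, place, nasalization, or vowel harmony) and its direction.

/n/→[ŋ].
Each target copies a feature from the following segment, so the direction is regressive.

place assimilation, regressive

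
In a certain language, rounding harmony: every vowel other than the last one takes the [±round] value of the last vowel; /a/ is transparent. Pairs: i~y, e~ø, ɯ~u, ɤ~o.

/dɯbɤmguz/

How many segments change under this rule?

/ɯ/ harmonizes with /u/ ([+round]) → [u]
/ɤ/ harmonizes with /u/ ([+round]) → [o]
2 segments change.

2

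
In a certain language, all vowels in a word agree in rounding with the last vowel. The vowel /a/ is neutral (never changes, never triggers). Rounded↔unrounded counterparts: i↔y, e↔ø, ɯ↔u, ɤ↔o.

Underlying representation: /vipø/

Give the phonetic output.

/i/ harmonizes with /ø/ ([+round]) → [y]

[vypø]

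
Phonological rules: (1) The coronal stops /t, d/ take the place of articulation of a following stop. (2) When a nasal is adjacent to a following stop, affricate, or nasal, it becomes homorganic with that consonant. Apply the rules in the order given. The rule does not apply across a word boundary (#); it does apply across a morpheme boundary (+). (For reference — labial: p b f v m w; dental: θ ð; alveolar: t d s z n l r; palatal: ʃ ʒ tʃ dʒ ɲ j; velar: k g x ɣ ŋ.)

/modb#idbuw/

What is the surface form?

Rule 1: /d/ before /b/ (labial) → [b]
Rule 1: /d/ before /b/ (labial) → [b]
After rule 1: mobb#ibbuw
Rule 2: no segment meets the rule's conditions; no change.

[mobb#ibbuw]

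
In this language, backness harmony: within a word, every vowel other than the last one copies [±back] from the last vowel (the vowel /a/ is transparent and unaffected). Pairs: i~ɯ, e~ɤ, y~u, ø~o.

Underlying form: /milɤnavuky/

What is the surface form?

[milenavyky]

/ɤ/ harmonizes with /y/ ([-back]) → [e]
/u/ harmonizes with /y/ ([-back]) → [y]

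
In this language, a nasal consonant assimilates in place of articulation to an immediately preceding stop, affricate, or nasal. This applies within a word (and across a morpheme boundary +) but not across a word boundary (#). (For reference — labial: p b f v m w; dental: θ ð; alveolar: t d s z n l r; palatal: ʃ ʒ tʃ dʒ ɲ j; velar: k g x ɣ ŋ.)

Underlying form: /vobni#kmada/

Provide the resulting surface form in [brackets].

/n/ after /b/ (labial) → [m]
/m/ after /k/ (velar) → [ŋ]

[vobmi#kŋada]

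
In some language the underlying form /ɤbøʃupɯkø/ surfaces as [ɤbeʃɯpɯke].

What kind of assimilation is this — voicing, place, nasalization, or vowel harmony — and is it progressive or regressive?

vowel harmony, progressive

/ø/→[e] /u/→[ɯ] /ø/→[e].
Vowels agree with the first vowel, so the harmony is progressive.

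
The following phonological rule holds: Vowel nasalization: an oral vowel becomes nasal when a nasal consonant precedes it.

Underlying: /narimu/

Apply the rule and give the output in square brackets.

[nãrimũ]

/a/ after nasal /n/ → [ã]
/u/ after nasal /m/ → [ũ]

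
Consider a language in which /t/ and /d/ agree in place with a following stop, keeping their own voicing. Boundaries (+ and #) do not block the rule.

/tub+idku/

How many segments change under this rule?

/d/ before /k/ (velar) → [g]
1 segment changes.

1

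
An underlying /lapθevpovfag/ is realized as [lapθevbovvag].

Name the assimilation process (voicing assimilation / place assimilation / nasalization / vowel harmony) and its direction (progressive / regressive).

/p/→[b] /f/→[v].
Each target copies a feature from the preceding segment, so the direction is progressive.

voicing assimilation, progressive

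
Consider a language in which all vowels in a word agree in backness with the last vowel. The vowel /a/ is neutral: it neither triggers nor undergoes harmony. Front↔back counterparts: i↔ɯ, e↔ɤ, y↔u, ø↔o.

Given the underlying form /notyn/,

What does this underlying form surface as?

[nøtyn]

/o/ harmonizes with /y/ ([-back]) → [ø]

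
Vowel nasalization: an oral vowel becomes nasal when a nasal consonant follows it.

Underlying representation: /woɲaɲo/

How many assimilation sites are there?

2

/o/ before nasal /ɲ/ → [õ]
/a/ before nasal /ɲ/ → [ã]
2 segments change.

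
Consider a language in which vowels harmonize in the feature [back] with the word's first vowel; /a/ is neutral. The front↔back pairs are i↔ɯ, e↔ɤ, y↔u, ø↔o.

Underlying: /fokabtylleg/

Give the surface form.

[fokabtullɤg]

/y/ harmonizes with /o/ ([+back]) → [u]
/e/ harmonizes with /o/ ([+back]) → [ɤ]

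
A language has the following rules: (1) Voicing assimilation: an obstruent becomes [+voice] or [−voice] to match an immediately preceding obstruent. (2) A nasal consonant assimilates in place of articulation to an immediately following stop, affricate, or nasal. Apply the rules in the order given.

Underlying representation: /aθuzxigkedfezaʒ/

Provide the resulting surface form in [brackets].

[aθuzɣiggedvezaʒ]

Rule 1: /x/ after /z/ (voiced) → [ɣ]
Rule 1: /k/ after /g/ (voiced) → [g]
Rule 1: /f/ after /d/ (voiced) → [v]
After rule 1: aθuzɣiggedvezaʒ
Rule 2: no segment meets the rule's conditions; no change.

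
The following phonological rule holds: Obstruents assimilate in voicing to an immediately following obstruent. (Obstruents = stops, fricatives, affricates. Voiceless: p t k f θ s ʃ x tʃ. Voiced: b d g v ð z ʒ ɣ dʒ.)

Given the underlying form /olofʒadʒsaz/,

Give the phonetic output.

[olovʒatʃsaz]

/f/ before /ʒ/ (voiced) → [v]
/dʒ/ before /s/ (voiceless) → [tʃ]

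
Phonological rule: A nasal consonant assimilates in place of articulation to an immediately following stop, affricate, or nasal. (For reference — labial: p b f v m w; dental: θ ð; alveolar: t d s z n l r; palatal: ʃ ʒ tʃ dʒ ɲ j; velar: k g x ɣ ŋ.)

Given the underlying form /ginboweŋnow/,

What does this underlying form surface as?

/n/ before /b/ (labial) → [m]
/ŋ/ before /n/ (alveolar) → [n]

[gimbowennow]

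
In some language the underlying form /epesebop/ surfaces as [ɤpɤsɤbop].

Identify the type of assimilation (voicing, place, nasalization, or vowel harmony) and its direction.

vowel harmony, regressive

/e/→[ɤ] /e/→[ɤ] /e/→[ɤ].
Vowels agree with the last vowel, so the harmony is regressive.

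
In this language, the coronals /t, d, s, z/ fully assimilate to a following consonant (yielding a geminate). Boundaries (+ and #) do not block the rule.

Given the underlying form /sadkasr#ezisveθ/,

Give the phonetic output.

[sakkarr#ezivveθ]

/d/ before /k/ → [k] (total assimilation)
/s/ before /r/ → [r] (total assimilation)
/s/ before /v/ → [v] (total assimilation)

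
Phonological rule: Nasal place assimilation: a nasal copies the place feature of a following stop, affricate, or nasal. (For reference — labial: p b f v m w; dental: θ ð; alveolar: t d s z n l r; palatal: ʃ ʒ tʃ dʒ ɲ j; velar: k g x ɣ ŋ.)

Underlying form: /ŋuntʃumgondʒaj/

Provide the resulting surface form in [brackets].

[ŋuɲtʃuŋgoɲdʒaj]

/n/ before /tʃ/ (palatal) → [ɲ]
/m/ before /g/ (velar) → [ŋ]
/n/ before /dʒ/ (palatal) → [ɲ]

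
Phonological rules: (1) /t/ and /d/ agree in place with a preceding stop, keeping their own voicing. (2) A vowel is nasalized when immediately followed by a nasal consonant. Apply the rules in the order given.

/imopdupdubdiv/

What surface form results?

[ĩmopbupbubbiv]

Rule 1: /d/ after /p/ (labial) → [b]
Rule 1: /d/ after /p/ (labial) → [b]
Rule 1: /d/ after /b/ (labial) → [b]
After rule 1: imopbupbubbiv
Rule 2: /i/ before nasal /m/ → [ĩ]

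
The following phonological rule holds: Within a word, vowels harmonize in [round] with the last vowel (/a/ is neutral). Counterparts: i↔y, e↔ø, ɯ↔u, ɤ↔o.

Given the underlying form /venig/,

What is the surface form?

[venig]

no segment meets the rule's conditions; no change.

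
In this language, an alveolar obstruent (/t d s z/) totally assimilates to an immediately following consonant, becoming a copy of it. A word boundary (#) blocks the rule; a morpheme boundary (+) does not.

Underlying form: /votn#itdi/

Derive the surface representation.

[vonn#iddi]

/t/ before /n/ → [n] (total assimilation)
/t/ before /d/ → [d] (total assimilation)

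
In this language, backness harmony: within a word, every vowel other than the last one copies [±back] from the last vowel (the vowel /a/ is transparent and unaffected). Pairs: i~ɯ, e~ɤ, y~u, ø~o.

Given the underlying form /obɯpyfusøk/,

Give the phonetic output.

[øbipyfysøk]

/o/ harmonizes with /ø/ ([-back]) → [ø]
/ɯ/ harmonizes with /ø/ ([-back]) → [i]
/u/ harmonizes with /ø/ ([-back]) → [y]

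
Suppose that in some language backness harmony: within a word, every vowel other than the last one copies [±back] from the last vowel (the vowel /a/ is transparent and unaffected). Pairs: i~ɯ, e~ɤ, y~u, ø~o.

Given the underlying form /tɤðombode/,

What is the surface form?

/ɤ/ harmonizes with /e/ ([-back]) → [e]
/o/ harmonizes with /e/ ([-back]) → [ø]
/o/ harmonizes with /e/ ([-back]) → [ø]

[teðømbøde]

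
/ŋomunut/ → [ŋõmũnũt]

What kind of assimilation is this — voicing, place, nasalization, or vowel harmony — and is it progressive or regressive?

/o/→[õ] /u/→[ũ] /u/→[ũ].
Each target copies a feature from the preceding segment, so the direction is progressive.

nasalization, progressive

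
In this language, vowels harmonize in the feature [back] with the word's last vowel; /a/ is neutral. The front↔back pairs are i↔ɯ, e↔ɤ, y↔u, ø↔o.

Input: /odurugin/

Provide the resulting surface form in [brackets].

[ødyrygin]

/o/ harmonizes with /i/ ([-back]) → [ø]
/u/ harmonizes with /i/ ([-back]) → [y]
/u/ harmonizes with /i/ ([-back]) → [y]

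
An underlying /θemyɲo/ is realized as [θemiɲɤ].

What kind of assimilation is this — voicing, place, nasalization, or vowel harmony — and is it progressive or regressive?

vowel harmony, progressive

/y/→[i] /o/→[ɤ].
Vowels agree with the first vowel, so the harmony is progressive.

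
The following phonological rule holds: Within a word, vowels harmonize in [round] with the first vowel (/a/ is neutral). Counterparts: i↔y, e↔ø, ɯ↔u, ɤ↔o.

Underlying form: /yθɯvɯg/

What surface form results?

[yθuvug]

/ɯ/ harmonizes with /y/ ([+round]) → [u]
/ɯ/ harmonizes with /y/ ([+round]) → [u]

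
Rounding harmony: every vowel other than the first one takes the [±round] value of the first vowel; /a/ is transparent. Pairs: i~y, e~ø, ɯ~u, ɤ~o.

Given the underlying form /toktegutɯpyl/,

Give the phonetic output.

[toktøgutupyl]

/e/ harmonizes with /o/ ([+round]) → [ø]
/ɯ/ harmonizes with /o/ ([+round]) → [u]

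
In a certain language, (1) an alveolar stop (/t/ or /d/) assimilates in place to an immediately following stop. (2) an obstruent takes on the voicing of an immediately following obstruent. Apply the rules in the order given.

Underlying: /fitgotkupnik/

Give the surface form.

Rule 1: /t/ before /g/ (velar) → [k]
Rule 1: /t/ before /k/ (velar) → [k]
After rule 1: fikgokkupnik
Rule 2: /k/ before /g/ (voiced) → [g]

[figgokkupnik]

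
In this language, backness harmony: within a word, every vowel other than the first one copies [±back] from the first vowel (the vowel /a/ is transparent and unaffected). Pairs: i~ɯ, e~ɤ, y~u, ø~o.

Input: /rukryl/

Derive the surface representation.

[rukrul]

/y/ harmonizes with /u/ ([+back]) → [u]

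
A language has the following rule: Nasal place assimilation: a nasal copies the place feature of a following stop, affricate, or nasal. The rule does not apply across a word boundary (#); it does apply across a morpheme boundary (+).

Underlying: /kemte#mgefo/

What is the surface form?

/m/ before /t/ (alveolar) → [n]
/m/ before /g/ (velar) → [ŋ]

[kente#ŋgefo]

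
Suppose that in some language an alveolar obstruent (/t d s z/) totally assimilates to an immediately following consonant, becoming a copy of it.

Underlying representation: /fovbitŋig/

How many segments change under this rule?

/t/ before /ŋ/ → [ŋ] (total assimilation)
1 segment changes.

1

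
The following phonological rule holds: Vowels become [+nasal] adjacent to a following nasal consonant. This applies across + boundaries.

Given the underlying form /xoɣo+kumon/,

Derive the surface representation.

/u/ before nasal /m/ → [ũ]
/o/ before nasal /n/ → [õ]

[xoɣo+kũmõn]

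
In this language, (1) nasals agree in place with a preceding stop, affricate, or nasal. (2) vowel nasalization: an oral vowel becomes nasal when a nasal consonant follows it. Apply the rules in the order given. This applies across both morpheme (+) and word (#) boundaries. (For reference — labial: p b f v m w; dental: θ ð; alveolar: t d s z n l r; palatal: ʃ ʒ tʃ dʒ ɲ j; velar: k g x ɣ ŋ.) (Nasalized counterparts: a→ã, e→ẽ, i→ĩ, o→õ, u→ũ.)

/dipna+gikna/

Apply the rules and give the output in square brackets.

[dipma+gikŋa]

Rule 1: /n/ after /p/ (labial) → [m]
Rule 1: /n/ after /k/ (velar) → [ŋ]
After rule 1: dipma+gikŋa
Rule 2: no segment meets the rule's conditions; no change.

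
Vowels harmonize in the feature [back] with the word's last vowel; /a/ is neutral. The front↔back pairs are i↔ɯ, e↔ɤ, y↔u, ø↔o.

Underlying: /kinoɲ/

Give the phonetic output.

[kɯnoɲ]

/i/ harmonizes with /o/ ([+back]) → [ɯ]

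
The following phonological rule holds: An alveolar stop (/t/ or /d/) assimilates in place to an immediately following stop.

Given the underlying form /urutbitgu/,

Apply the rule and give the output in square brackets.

[urupbikgu]

/t/ before /b/ (labial) → [p]
/t/ before /g/ (velar) → [k]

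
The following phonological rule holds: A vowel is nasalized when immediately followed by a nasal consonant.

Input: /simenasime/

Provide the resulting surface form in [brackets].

[sĩmẽnasĩme]

/i/ before nasal /m/ → [ĩ]
/e/ before nasal /n/ → [ẽ]
/i/ before nasal /m/ → [ĩ]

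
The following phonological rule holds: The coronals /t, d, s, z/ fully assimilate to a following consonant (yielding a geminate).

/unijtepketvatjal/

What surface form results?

[unijtepkevvajjal]

/t/ before /v/ → [v] (total assimilation)
/t/ before /j/ → [j] (total assimilation)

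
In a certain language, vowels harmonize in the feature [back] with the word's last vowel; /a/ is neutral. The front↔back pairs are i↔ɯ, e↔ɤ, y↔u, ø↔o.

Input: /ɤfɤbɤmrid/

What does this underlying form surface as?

/ɤ/ harmonizes with /i/ ([-back]) → [e]
/ɤ/ harmonizes with /i/ ([-back]) → [e]
/ɤ/ harmonizes with /i/ ([-back]) → [e]

[efebemrid]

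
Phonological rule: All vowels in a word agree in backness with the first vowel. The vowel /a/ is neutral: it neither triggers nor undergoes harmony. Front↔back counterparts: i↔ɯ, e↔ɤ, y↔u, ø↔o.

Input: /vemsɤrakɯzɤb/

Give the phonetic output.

[vemserakizeb]

/ɤ/ harmonizes with /e/ ([-back]) → [e]
/ɯ/ harmonizes with /e/ ([-back]) → [i]
/ɤ/ harmonizes with /e/ ([-back]) → [e]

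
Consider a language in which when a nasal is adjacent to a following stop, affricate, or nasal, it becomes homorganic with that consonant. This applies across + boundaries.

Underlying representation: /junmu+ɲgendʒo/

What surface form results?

[jummu+ŋgeɲdʒo]

/n/ before /m/ (labial) → [m]
/ɲ/ before /g/ (velar) → [ŋ]
/n/ before /dʒ/ (palatal) → [ɲ]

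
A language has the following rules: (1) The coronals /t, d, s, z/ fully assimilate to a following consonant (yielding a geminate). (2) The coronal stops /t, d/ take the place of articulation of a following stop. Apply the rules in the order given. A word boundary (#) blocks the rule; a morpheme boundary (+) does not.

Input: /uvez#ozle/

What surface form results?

[uvez#olle]

Rule 1: /z/ before /l/ → [l] (total assimilation)
After rule 1: uvez#olle
Rule 2: no segment meets the rule's conditions; no change.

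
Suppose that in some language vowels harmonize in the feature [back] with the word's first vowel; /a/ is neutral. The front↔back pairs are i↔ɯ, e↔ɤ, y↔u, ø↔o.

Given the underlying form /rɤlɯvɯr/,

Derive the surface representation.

no segment meets the rule's conditions; no change.

[rɤlɯvɯr]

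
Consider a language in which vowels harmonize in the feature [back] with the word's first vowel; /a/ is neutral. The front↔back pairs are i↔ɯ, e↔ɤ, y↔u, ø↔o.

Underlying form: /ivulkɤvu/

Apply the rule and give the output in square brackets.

/u/ harmonizes with /i/ ([-back]) → [y]
/ɤ/ harmonizes with /i/ ([-back]) → [e]
/u/ harmonizes with /i/ ([-back]) → [y]

[ivylkevy]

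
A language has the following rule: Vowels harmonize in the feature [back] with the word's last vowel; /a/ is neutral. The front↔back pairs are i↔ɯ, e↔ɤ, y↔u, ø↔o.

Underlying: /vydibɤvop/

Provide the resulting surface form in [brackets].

[vudɯbɤvop]

/y/ harmonizes with /o/ ([+back]) → [u]
/i/ harmonizes with /o/ ([+back]) → [ɯ]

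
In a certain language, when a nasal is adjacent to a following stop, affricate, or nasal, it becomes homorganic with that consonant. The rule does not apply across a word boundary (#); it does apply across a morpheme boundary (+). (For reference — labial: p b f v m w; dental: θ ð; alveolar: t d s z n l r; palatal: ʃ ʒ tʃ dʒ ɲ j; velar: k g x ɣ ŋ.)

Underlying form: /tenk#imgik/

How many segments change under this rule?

2

/n/ before /k/ (velar) → [ŋ]
/m/ before /g/ (velar) → [ŋ]
2 segments change.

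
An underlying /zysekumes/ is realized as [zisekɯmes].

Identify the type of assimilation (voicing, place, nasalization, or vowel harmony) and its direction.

vowel harmony, regressive

/y/→[i] /u/→[ɯ].
Vowels agree with the last vowel, so the harmony is regressive.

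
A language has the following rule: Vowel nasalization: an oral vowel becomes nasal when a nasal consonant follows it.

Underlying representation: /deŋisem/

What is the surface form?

/e/ before nasal /ŋ/ → [ẽ]
/e/ before nasal /m/ → [ẽ]

[dẽŋisẽm]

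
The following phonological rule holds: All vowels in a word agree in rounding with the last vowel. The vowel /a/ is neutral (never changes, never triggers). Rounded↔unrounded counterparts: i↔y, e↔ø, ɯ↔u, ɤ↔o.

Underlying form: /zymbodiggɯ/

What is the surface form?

[zimbɤdiggɯ]

/y/ harmonizes with /ɯ/ ([-round]) → [i]
/o/ harmonizes with /ɯ/ ([-round]) → [ɤ]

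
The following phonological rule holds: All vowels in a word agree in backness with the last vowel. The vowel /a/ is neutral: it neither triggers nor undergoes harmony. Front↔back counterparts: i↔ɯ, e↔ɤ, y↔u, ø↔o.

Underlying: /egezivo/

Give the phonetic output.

/e/ harmonizes with /o/ ([+back]) → [ɤ]
/e/ harmonizes with /o/ ([+back]) → [ɤ]
/i/ harmonizes with /o/ ([+back]) → [ɯ]

[ɤgɤzɯvo]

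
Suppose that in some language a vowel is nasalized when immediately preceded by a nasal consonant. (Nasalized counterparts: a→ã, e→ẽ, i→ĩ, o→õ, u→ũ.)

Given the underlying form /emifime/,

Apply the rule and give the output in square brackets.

/i/ after nasal /m/ → [ĩ]
/e/ after nasal /m/ → [ẽ]

[emĩfimẽ]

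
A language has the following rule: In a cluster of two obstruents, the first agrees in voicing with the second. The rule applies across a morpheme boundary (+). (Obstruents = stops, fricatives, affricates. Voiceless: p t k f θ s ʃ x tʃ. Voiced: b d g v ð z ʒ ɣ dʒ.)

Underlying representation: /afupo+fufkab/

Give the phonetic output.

[afupo+fufkab]

no segment meets the rule's conditions; no change.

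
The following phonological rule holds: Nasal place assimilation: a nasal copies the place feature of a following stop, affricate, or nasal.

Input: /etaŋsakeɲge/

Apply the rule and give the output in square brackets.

[etaŋsakeŋge]

/ɲ/ before /g/ (velar) → [ŋ]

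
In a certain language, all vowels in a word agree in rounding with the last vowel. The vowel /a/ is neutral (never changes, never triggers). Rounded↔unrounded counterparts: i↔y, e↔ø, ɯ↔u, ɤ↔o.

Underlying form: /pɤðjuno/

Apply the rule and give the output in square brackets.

/ɤ/ harmonizes with /o/ ([+round]) → [o]

[poðjuno]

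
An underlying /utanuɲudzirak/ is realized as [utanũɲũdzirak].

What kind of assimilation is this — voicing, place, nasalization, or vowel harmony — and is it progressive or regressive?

nasalization, progressive

/u/→[ũ] /u/→[ũ].
Each target copies a feature from the preceding segment, so the direction is progressive.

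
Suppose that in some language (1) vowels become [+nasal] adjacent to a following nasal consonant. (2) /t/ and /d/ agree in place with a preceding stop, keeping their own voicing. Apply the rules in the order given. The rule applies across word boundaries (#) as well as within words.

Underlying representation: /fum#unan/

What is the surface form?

Rule 1: /u/ before nasal /m/ → [ũ]
Rule 1: /u/ before nasal /n/ → [ũ]
Rule 1: /a/ before nasal /n/ → [ã]
After rule 1: fũm#ũnãn
Rule 2: no segment meets the rule's conditions; no change.

[fũm#ũnãn]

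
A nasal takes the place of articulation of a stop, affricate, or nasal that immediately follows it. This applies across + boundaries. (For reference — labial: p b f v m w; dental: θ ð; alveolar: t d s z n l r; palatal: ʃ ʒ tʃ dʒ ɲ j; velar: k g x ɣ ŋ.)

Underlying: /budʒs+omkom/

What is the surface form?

/m/ before /k/ (velar) → [ŋ]

[budʒs+oŋkom]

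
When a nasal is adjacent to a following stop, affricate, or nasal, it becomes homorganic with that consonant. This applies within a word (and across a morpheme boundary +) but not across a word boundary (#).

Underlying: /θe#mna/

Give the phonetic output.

[θe#nna]

/m/ before /n/ (alveolar) → [n]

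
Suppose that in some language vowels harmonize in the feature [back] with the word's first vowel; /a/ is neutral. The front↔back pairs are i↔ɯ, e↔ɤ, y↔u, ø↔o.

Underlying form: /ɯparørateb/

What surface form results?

/ø/ harmonizes with /ɯ/ ([+back]) → [o]
/e/ harmonizes with /ɯ/ ([+back]) → [ɤ]

[ɯparoratɤb]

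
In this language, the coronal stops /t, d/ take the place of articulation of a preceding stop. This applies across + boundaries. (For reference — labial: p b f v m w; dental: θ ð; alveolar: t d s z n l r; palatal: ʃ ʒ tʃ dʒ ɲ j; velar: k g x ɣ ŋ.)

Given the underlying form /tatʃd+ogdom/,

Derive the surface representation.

[tatʃd+oggom]

/d/ after /g/ (velar) → [g]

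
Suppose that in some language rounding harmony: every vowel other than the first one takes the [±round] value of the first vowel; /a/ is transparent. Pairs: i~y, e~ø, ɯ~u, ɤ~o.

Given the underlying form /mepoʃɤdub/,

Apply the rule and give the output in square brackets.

[mepɤʃɤdɯb]

/o/ harmonizes with /e/ ([-round]) → [ɤ]
/u/ harmonizes with /e/ ([-round]) → [ɯ]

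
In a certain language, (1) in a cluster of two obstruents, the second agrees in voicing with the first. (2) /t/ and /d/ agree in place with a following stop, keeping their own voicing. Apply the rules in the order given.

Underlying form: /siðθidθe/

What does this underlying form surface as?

Rule 1: /θ/ after /ð/ (voiced) → [ð]
Rule 1: /θ/ after /d/ (voiced) → [ð]
After rule 1: siððidðe
Rule 2: no segment meets the rule's conditions; no change.

[siððidðe]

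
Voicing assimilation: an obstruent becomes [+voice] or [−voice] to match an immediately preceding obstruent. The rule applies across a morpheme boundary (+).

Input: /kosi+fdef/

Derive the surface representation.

/d/ after /f/ (voiceless) → [t]

[kosi+ftef]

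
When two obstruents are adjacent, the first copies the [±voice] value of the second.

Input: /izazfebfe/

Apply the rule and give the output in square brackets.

[izasfepfe]

/z/ before /f/ (voiceless) → [s]
/b/ before /f/ (voiceless) → [p]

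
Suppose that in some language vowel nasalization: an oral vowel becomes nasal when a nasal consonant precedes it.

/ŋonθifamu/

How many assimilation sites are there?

/o/ after nasal /ŋ/ → [õ]
/u/ after nasal /m/ → [ũ]
2 segments change.

2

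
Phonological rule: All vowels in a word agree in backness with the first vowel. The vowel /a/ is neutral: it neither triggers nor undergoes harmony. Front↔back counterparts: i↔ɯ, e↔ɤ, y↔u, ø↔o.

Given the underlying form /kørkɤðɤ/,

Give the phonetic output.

[kørkeðe]

/ɤ/ harmonizes with /ø/ ([-back]) → [e]
/ɤ/ harmonizes with /ø/ ([-back]) → [e]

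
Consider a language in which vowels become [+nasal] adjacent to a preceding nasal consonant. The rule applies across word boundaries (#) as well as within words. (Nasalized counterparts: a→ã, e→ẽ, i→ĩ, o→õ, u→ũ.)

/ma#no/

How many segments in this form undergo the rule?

2

/a/ after nasal /m/ → [ã]
/o/ after nasal /n/ → [õ]
2 segments change.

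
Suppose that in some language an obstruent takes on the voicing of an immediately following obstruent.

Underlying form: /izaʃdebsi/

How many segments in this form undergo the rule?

/ʃ/ before /d/ (voiced) → [ʒ]
/b/ before /s/ (voiceless) → [p]
2 segments change.

2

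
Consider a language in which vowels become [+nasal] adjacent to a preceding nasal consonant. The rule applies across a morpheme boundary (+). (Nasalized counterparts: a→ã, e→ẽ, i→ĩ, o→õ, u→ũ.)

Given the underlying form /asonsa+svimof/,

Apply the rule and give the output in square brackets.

/o/ after nasal /m/ → [õ]

[asonsa+svimõf]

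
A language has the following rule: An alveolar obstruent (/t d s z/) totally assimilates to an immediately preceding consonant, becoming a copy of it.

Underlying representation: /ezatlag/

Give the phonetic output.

[ezatlag]

no segment meets the rule's conditions; no change.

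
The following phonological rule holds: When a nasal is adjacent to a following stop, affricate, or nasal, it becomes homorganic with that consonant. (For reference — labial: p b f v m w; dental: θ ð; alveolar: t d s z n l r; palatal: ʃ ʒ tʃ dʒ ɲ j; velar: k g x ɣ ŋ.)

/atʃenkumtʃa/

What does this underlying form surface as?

/n/ before /k/ (velar) → [ŋ]
/m/ before /tʃ/ (palatal) → [ɲ]

[atʃeŋkuɲtʃa]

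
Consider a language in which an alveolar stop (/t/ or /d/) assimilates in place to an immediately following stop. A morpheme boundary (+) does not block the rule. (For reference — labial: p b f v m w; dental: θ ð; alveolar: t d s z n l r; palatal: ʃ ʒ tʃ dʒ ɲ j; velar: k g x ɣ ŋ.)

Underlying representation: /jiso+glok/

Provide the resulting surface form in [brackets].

no segment meets the rule's conditions; no change.

[jiso+glok]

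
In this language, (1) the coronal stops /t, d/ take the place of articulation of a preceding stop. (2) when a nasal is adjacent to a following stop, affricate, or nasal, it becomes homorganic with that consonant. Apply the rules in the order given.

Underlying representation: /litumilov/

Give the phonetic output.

[litumilov]

Rule 1: no segment meets the rule's conditions; no change.
After rule 1: litumilov
Rule 2: no segment meets the rule's conditions; no change.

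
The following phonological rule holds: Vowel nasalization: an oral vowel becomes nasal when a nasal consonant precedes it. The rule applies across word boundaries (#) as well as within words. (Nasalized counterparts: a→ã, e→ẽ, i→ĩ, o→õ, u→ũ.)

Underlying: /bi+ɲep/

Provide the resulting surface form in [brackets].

[bi+ɲẽp]

/e/ after nasal /ɲ/ → [ẽ]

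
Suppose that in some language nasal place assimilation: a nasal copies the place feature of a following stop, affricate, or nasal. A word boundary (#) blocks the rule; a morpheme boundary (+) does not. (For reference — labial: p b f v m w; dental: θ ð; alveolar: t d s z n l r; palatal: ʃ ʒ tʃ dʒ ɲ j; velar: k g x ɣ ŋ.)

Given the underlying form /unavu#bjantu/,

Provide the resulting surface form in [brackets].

no segment meets the rule's conditions; no change.

[unavu#bjantu]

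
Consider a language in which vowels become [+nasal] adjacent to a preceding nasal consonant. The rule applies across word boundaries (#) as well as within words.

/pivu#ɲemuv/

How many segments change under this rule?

2

/e/ after nasal /ɲ/ → [ẽ]
/u/ after nasal /m/ → [ũ]
2 segments change.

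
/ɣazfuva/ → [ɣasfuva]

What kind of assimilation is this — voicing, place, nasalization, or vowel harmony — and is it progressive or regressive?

/z/→[s].
Each target copies a feature from the following segment, so the direction is regressive.

voicing assimilation, regressive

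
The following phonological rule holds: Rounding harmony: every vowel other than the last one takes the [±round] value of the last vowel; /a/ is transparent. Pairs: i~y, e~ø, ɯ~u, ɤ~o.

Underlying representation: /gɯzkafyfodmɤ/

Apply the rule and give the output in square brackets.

[gɯzkafifɤdmɤ]

/y/ harmonizes with /ɤ/ ([-round]) → [i]
/o/ harmonizes with /ɤ/ ([-round]) → [ɤ]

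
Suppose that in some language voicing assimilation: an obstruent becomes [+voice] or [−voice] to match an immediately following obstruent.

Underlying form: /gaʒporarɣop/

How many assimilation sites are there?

1

/ʒ/ before /p/ (voiceless) → [ʃ]
1 segment changes.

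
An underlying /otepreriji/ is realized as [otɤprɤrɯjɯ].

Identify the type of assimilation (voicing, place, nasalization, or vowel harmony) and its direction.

vowel harmony, progressive

/e/→[ɤ] /e/→[ɤ] /i/→[ɯ] /i/→[ɯ].
Vowels agree with the first vowel, so the harmony is progressive.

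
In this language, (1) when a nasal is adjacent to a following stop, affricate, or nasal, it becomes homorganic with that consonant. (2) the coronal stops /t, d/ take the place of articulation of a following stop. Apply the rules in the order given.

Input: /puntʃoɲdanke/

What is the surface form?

[puɲtʃondaŋke]

Rule 1: /n/ before /tʃ/ (palatal) → [ɲ]
Rule 1: /ɲ/ before /d/ (alveolar) → [n]
Rule 1: /n/ before /k/ (velar) → [ŋ]
After rule 1: puɲtʃondaŋke
Rule 2: no segment meets the rule's conditions; no change.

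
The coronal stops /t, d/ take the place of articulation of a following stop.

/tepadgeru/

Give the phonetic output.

[tepaggeru]

/d/ before /g/ (velar) → [g]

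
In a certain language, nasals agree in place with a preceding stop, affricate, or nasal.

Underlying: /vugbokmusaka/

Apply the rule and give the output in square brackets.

[vugbokŋusaka]

/m/ after /k/ (velar) → [ŋ]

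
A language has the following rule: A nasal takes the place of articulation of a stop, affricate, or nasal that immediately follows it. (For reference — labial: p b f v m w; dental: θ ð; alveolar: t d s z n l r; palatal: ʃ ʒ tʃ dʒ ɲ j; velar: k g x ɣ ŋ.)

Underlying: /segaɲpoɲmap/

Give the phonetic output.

/ɲ/ before /p/ (labial) → [m]
/ɲ/ before /m/ (labial) → [m]

[segampommap]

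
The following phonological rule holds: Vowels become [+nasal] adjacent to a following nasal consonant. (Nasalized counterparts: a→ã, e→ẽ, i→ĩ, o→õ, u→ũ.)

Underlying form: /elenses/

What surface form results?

[elẽnses]

/e/ before nasal /n/ → [ẽ]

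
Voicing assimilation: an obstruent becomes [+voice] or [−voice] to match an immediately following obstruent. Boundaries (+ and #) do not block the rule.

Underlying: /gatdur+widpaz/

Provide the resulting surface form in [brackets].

[gaddur+witpaz]

/t/ before /d/ (voiced) → [d]
/d/ before /p/ (voiceless) → [t]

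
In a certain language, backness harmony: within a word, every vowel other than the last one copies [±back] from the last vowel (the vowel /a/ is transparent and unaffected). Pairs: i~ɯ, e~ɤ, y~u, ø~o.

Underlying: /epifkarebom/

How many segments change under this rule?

3

/e/ harmonizes with /o/ ([+back]) → [ɤ]
/i/ harmonizes with /o/ ([+back]) → [ɯ]
/e/ harmonizes with /o/ ([+back]) → [ɤ]
3 segments change.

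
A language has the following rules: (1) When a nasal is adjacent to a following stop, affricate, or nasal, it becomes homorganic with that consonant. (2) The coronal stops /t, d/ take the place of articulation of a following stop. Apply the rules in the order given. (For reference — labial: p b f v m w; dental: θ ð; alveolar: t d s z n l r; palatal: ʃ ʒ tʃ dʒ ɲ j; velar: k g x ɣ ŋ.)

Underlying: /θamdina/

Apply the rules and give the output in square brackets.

Rule 1: /m/ before /d/ (alveolar) → [n]
After rule 1: θandina
Rule 2: no segment meets the rule's conditions; no change.

[θandina]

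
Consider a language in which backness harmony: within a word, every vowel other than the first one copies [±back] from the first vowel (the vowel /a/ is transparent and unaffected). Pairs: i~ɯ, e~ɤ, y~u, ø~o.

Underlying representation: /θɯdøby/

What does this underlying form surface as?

/ø/ harmonizes with /ɯ/ ([+back]) → [o]
/y/ harmonizes with /ɯ/ ([+back]) → [u]

[θɯdobu]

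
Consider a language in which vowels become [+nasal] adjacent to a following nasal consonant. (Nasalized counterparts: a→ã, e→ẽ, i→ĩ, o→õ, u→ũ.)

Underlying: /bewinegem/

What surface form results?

[bewĩnegẽm]

/i/ before nasal /n/ → [ĩ]
/e/ before nasal /m/ → [ẽ]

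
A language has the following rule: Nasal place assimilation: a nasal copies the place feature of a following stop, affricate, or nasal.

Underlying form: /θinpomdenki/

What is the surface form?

/n/ before /p/ (labial) → [m]
/m/ before /d/ (alveolar) → [n]
/n/ before /k/ (velar) → [ŋ]

[θimpondeŋki]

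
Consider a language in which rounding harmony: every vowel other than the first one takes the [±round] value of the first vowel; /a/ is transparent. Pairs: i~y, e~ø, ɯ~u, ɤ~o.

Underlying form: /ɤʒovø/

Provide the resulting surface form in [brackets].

/o/ harmonizes with /ɤ/ ([-round]) → [ɤ]
/ø/ harmonizes with /ɤ/ ([-round]) → [e]

[ɤʒɤve]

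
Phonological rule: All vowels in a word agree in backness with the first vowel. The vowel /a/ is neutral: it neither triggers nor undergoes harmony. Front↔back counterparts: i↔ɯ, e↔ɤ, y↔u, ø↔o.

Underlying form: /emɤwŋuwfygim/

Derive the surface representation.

[emewŋywfygim]

/ɤ/ harmonizes with /e/ ([-back]) → [e]
/u/ harmonizes with /e/ ([-back]) → [y]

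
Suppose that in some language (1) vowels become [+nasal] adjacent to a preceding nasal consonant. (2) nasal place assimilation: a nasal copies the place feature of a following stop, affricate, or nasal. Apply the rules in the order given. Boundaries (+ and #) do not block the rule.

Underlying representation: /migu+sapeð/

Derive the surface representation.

Rule 1: /i/ after nasal /m/ → [ĩ]
After rule 1: mĩgu+sapeð
Rule 2: no segment meets the rule's conditions; no change.

[mĩgu+sapeð]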